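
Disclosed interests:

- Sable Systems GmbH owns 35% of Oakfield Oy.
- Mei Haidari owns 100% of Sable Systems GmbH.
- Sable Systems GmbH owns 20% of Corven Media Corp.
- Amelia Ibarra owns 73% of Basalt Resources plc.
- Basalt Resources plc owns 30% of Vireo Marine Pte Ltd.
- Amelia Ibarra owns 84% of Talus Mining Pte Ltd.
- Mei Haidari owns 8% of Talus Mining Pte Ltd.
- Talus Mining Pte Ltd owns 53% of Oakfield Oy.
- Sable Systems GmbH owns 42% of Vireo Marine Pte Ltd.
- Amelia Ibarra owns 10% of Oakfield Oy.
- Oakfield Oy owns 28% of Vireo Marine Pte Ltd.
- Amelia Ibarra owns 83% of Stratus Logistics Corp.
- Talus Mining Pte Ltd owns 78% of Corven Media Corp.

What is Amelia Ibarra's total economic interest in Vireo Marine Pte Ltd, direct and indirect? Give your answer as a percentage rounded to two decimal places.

37.17%

Amelia reaches Vireo along 3 paths.
Via Talus → Oakfield: 84% × 53% × 28% = 12.4656%.
Via Oakfield: 10% × 28% = 2.8%.
Via Basalt: 73% × 30% = 21.9%.
Total: 12.4656% + 2.8% + 21.9% = 37.1656%.
Rounded: 37.17%.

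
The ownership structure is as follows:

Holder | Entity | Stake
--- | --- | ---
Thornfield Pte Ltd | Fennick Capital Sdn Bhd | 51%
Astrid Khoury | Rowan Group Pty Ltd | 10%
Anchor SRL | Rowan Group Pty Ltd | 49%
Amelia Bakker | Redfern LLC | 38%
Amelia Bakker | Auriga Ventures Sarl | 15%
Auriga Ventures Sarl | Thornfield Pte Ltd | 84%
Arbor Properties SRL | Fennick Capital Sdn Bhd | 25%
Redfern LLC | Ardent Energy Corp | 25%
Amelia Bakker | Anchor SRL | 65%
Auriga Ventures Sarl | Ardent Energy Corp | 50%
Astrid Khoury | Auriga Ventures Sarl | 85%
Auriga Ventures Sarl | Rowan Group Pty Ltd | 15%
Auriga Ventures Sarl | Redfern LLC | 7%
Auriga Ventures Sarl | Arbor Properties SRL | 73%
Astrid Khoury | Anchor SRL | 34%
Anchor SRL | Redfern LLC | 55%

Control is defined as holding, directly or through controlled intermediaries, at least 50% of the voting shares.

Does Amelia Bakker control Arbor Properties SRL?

No

Amelia holds 65% of Anchor, so Amelia controls Anchor.
Anchor and Amelia together hold 55% + 38% = 93% of Redfern, so Amelia controls Redfern.
Neither Amelia nor any entity Amelia controls holds any voting interest in Arbor.
So Amelia does not control Arbor.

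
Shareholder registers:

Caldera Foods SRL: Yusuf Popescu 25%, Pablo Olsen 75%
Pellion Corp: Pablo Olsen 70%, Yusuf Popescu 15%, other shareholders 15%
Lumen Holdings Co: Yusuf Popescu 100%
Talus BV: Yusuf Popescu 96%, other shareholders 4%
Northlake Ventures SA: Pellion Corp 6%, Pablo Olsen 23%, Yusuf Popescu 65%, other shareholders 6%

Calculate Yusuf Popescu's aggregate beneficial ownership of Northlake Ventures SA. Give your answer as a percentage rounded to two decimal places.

Yusuf reaches Northlake along 2 paths.
Via Pellion: 15% × 6% = 0.9%.
Direct stake: 65% = 65%.
Total: 0.9% + 65% = 65.9%.
Rounded: 65.90%.

65.90%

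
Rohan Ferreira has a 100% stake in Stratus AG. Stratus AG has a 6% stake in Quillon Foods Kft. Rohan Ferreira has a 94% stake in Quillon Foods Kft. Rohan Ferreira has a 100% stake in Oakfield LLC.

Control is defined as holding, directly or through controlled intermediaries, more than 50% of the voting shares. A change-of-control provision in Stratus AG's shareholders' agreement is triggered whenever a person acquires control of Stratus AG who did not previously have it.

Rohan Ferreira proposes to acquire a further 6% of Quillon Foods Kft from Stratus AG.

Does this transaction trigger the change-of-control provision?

The purchase adds only to Rohan's holdings (Stratus's stake shrinks), so Rohan is the only person who could newly come to control Stratus.
Rohan holds 100% of Stratus, so Rohan controls Stratus.
So Rohan already controls Stratus before the transaction.
After the purchase, Rohan's direct stake in Quillon rises to 94% + 6% = 100%, and Stratus's stake falls to 0%.
Rohan controlled Stratus already, so this is not a new person acquiring control; every other person's position is unchanged or reduced.
No new person acquires control, so the clause is not triggered.

No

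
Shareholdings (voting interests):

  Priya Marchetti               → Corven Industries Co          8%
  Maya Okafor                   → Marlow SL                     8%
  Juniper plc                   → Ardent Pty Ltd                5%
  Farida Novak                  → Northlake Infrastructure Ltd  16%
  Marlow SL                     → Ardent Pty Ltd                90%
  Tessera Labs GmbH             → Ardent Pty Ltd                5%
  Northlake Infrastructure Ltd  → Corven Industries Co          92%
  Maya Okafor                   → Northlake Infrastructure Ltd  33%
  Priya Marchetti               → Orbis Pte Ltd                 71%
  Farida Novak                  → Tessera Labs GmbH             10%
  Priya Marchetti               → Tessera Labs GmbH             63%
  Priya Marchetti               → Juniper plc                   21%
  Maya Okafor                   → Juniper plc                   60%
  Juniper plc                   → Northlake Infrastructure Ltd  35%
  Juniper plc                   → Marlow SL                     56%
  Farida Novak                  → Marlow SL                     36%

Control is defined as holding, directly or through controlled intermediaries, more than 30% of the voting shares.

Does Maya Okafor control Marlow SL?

Maya holds 60% of Juniper, so Maya controls Juniper.
Maya and Juniper together hold 8% + 56% = 64% of Marlow, so Maya controls Marlow.

Yes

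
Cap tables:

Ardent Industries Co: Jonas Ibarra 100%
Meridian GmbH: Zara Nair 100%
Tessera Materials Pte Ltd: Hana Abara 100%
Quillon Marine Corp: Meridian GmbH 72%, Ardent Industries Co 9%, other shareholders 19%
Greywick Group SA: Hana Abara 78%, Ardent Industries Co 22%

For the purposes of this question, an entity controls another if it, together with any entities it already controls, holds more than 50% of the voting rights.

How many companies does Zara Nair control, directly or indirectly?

Zara holds 100% of Meridian, so Zara controls Meridian.
Meridian holds 72% of Quillon, so Zara controls Quillon.
No other company's threshold is met.
Zara controls 2 companies.

2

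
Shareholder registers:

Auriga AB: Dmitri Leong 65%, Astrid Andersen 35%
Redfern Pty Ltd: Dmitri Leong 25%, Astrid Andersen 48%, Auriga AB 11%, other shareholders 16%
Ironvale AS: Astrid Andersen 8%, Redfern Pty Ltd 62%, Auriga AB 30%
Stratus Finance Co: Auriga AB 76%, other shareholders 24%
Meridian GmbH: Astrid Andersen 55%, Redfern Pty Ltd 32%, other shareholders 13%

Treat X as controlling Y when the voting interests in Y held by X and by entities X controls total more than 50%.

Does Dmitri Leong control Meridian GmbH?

Dmitri holds 65% of Auriga, so Dmitri controls Auriga.
Auriga holds 76% of Stratus, so Dmitri controls Stratus.
Neither Dmitri nor any entity Dmitri controls holds any voting interest in Meridian.
So Dmitri does not control Meridian.

No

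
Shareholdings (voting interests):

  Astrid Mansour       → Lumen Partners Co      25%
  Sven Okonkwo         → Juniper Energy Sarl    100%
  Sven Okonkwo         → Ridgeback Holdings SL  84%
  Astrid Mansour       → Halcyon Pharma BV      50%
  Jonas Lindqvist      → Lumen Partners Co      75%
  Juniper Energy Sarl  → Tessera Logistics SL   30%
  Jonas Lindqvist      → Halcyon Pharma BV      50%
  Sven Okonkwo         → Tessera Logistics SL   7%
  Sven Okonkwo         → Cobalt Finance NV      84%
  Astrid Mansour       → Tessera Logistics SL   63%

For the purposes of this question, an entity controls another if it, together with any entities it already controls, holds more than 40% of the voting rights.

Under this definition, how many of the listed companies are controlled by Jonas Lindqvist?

2

Jonas holds 50% of Halcyon, so Jonas controls Halcyon.
Jonas holds 75% of Lumen, so Jonas controls Lumen.
No other company's threshold is met.
Jonas controls 2 companies.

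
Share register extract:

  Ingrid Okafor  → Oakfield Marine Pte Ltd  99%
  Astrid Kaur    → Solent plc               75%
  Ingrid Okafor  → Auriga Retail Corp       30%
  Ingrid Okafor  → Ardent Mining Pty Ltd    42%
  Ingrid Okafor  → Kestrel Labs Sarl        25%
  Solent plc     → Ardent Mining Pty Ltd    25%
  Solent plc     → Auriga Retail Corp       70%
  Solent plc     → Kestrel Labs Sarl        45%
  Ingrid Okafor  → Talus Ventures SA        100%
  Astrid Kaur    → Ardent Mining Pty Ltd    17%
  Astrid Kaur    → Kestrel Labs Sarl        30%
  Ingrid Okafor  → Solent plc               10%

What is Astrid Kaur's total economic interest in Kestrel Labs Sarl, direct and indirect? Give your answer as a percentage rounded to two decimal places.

63.75%

Astrid reaches Kestrel along 2 paths.
Direct stake: 30% = 30%.
Via Solent: 75% × 45% = 33.75%.
Total: 30% + 33.75% = 63.75%.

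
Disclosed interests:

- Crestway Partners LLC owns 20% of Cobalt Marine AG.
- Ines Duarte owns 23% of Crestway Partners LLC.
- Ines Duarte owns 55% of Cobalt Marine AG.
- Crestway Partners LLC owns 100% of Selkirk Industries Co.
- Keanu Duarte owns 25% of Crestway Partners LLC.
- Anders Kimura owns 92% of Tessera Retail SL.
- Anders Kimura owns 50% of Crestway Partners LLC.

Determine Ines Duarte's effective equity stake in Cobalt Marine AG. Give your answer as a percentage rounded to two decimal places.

59.60%

Ines reaches Cobalt along 2 paths.
Direct stake: 55% = 55%.
Via Crestway: 23% × 20% = 4.6%.
Total: 55% + 4.6% = 59.6%.
Rounded: 59.60%.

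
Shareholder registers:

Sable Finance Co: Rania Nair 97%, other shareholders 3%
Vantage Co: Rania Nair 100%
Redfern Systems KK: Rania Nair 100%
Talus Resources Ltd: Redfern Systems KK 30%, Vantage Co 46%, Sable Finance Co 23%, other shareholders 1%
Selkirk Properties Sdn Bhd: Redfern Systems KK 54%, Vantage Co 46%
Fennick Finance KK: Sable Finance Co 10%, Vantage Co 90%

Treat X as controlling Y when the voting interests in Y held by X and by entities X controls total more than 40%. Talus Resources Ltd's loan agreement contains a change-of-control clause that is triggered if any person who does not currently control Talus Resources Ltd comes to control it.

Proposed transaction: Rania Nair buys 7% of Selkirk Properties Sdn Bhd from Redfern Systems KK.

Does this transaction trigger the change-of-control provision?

The purchase adds only to Rania's holdings (Redfern's stake shrinks), so Rania is the only person who could newly come to control Talus.
Rania holds 97% of Sable, so Rania controls Sable.
Rania holds 100% of Vantage, so Rania controls Vantage.
Rania holds 100% of Redfern, so Rania controls Redfern.
Redfern and Vantage and Sable together hold 30% + 46% + 23% = 99% of Talus, so Rania controls Talus.
So Rania already controls Talus before the transaction.
After the purchase, Rania holds 7% of Selkirk directly, and Redfern's stake falls to 47%.
Rania controlled Talus already, so this is not a new person acquiring control; every other person's position is unchanged or reduced.
No new person acquires control, so the clause is not triggered.

No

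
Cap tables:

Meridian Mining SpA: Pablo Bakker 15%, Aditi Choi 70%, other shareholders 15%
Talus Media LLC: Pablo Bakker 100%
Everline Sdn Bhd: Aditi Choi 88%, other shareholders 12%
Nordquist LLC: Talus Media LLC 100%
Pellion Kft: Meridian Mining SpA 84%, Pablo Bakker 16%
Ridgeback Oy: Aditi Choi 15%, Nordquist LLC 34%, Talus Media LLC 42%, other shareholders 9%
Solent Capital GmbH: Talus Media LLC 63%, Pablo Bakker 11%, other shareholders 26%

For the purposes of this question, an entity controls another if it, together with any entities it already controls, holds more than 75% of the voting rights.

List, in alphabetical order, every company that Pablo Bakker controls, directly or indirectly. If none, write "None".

Nordquist LLC, Ridgeback Oy, Talus Media LLC

Pablo holds 100% of Talus, so Pablo controls Talus.
Talus holds 100% of Nordquist, so Pablo controls Nordquist.
Nordquist and Talus together hold 34% + 42% = 76% of Ridgeback, so Pablo controls Ridgeback.
No other company's threshold is met.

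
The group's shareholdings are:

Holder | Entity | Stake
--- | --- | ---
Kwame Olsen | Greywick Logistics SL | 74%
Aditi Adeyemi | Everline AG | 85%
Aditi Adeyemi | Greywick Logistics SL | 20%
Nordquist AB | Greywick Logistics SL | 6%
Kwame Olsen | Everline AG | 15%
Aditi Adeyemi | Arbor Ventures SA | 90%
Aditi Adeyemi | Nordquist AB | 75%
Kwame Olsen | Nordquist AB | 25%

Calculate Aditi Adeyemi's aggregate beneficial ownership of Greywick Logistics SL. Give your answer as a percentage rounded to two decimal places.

Aditi reaches Greywick along 2 paths.
Direct stake: 20% = 20%.
Via Nordquist: 75% × 6% = 4.5%.
Total: 20% + 4.5% = 24.5%.
Rounded: 24.50%.

24.50%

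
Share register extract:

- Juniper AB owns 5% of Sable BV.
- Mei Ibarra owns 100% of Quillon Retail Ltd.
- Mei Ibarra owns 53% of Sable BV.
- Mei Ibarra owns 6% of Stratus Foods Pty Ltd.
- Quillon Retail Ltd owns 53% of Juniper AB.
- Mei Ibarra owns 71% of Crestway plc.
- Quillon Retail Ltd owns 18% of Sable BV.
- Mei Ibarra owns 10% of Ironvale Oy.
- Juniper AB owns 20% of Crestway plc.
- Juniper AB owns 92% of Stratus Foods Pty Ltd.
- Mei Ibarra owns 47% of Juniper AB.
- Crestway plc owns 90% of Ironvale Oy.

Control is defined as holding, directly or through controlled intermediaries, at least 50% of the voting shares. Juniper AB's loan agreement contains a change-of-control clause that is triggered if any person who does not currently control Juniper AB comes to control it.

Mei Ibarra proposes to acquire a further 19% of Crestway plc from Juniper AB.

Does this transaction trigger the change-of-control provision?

No

The purchase adds only to Mei's holdings (Juniper's stake shrinks), so Mei is the only person who could newly come to control Juniper.
Mei holds 100% of Quillon, so Mei controls Quillon.
Quillon and Mei together hold 53% + 47% = 100% of Juniper, so Mei controls Juniper.
So Mei already controls Juniper before the transaction.
After the purchase, Mei's direct stake in Crestway rises to 71% + 19% = 90%, and Juniper's stake falls to 1%.
Mei controlled Juniper already, so this is not a new person acquiring control; every other person's position is unchanged or reduced.
No new person acquires control, so the clause is not triggered.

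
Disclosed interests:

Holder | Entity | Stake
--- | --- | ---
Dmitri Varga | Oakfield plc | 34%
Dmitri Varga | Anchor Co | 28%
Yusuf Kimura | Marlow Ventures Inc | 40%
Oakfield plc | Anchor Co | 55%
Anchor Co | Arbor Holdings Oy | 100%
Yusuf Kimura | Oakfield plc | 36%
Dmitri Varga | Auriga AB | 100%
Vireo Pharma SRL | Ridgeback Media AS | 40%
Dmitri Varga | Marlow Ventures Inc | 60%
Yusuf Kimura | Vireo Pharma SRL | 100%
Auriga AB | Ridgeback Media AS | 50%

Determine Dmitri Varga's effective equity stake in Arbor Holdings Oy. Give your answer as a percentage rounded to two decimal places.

Dmitri reaches Arbor along 2 paths.
Via Anchor: 28% × 100% = 28%.
Via Oakfield → Anchor: 34% × 55% × 100% = 18.7%.
Total: 28% + 18.7% = 46.7%.
Rounded: 46.70%.

46.70%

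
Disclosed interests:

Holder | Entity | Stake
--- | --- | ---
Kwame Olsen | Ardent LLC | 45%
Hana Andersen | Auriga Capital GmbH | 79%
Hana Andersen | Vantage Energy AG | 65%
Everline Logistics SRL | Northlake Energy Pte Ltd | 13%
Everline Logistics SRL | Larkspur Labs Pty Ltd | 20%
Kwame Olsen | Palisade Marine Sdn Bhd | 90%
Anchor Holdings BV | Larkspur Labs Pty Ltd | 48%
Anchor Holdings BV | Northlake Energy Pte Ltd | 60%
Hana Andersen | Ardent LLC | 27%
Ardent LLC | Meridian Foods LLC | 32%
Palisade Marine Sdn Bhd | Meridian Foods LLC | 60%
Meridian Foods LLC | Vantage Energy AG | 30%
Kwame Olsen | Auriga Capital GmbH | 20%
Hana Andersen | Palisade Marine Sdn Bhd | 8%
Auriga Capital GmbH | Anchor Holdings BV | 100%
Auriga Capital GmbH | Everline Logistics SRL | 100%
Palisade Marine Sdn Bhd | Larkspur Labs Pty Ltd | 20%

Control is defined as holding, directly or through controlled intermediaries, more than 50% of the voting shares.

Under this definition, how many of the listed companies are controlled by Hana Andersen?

6

Hana holds 79% of Auriga, so Hana controls Auriga.
Auriga holds 100% of Everline, so Hana controls Everline.
Auriga holds 100% of Anchor, so Hana controls Anchor.
Hana holds 65% of Vantage, so Hana controls Vantage.
Everline and Anchor together hold 13% + 60% = 73% of Northlake, so Hana controls Northlake.
Anchor and Everline together hold 48% + 20% = 68% of Larkspur, so Hana controls Larkspur.
No other company's threshold is met.
Hana controls 6 companies.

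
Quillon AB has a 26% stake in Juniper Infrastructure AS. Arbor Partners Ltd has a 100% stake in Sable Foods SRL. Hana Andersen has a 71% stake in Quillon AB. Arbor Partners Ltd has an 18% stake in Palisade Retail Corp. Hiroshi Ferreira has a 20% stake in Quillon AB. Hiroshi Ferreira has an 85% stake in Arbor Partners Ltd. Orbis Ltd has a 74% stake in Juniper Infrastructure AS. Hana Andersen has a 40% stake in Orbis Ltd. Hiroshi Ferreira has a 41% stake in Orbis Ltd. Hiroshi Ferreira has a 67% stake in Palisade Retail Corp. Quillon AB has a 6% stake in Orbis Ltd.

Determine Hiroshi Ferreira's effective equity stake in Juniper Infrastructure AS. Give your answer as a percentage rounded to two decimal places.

36.43%

Hiroshi reaches Juniper along 3 paths.
Via Quillon: 20% × 26% = 5.2%.
Via Quillon → Orbis: 20% × 6% × 74% = 0.888%.
Via Orbis: 41% × 74% = 30.34%.
Total: 5.2% + 0.888% + 30.34% = 36.428%.
Rounded: 36.43%.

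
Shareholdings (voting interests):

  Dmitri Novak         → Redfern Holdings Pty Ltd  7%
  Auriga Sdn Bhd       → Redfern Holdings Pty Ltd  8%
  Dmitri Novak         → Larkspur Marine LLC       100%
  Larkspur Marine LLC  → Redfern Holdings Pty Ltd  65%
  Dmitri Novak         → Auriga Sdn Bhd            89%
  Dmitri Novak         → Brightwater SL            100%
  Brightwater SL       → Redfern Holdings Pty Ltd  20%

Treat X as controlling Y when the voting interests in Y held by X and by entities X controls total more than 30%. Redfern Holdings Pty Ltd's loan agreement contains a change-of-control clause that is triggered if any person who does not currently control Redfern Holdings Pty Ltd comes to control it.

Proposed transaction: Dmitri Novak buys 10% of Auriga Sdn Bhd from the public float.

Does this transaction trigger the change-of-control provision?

No

The purchase changes only Dmitri's holdings, so Dmitri is the only person who could newly come to control Redfern.
Dmitri holds 100% of Brightwater, so Dmitri controls Brightwater.
Dmitri holds 89% of Auriga, so Dmitri controls Auriga.
Dmitri holds 100% of Larkspur, so Dmitri controls Larkspur.
Brightwater and Larkspur and Auriga and Dmitri together hold 20% + 65% + 8% + 7% = 100% of Redfern, so Dmitri controls Redfern.
So Dmitri already controls Redfern before the transaction.
After the purchase, Dmitri's direct stake in Auriga rises to 89% + 10% = 99%.
Dmitri controlled Redfern already, so this is not a new person acquiring control; every other person's position is unchanged or reduced.
No new person acquires control, so the clause is not triggered.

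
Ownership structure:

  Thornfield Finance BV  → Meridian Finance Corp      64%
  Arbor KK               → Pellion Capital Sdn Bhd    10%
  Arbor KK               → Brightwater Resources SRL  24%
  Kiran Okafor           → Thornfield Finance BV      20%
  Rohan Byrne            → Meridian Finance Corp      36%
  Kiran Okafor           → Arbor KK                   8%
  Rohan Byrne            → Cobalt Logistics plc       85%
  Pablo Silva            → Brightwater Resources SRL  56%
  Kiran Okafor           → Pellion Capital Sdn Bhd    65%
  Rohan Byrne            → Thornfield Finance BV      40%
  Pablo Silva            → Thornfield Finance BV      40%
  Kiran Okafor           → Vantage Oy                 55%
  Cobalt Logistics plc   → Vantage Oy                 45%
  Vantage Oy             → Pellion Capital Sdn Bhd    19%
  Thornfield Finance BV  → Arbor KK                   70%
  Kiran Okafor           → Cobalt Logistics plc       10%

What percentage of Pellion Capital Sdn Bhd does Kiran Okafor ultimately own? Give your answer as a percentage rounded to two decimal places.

78.51%

Kiran reaches Pellion along 5 paths.
Direct stake: 65% = 65%.
Via Arbor: 8% × 10% = 0.8%.
Via Thornfield → Arbor: 20% × 70% × 10% = 1.4%.
Via Cobalt → Vantage: 10% × 45% × 19% = 0.855%.
Via Vantage: 55% × 19% = 10.45%.
Total: 65% + 0.8% + 1.4% + 0.855% + 10.45% = 78.505%.
Rounded: 78.51%.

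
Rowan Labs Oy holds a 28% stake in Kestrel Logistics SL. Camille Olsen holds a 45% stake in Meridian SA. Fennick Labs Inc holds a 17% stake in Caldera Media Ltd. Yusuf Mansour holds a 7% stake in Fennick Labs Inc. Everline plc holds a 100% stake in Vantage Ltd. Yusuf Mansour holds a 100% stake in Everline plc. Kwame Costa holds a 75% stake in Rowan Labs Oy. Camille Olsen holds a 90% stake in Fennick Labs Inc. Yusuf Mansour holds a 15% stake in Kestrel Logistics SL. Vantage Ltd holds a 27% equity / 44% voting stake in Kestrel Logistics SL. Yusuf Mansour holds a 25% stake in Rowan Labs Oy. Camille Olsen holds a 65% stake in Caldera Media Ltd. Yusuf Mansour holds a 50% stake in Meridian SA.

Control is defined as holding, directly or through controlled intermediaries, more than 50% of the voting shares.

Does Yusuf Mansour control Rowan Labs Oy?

Yusuf holds 100% of Everline, so Yusuf controls Everline.
Everline holds 100% of Vantage, so Yusuf controls Vantage.
Vantage and Yusuf together hold 44% + 15% = 59% of Kestrel, so Yusuf controls Kestrel.
In Rowan, Yusuf's side holds only 25%, not > 50%.
So Yusuf does not control Rowan.

No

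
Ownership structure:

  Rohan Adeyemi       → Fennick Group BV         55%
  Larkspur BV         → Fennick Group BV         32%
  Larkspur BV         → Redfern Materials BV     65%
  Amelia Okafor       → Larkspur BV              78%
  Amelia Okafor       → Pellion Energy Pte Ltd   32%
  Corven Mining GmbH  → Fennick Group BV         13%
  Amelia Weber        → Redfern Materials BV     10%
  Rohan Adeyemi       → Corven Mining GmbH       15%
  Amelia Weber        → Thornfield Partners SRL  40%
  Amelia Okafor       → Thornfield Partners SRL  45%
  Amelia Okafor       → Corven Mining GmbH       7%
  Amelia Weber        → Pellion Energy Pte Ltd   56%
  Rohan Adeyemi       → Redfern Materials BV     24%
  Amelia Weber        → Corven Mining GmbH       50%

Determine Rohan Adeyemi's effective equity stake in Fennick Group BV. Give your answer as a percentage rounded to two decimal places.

56.95%

Rohan reaches Fennick along 2 paths.
Direct stake: 55% = 55%.
Via Corven: 15% × 13% = 1.95%.
Total: 55% + 1.95% = 56.95%.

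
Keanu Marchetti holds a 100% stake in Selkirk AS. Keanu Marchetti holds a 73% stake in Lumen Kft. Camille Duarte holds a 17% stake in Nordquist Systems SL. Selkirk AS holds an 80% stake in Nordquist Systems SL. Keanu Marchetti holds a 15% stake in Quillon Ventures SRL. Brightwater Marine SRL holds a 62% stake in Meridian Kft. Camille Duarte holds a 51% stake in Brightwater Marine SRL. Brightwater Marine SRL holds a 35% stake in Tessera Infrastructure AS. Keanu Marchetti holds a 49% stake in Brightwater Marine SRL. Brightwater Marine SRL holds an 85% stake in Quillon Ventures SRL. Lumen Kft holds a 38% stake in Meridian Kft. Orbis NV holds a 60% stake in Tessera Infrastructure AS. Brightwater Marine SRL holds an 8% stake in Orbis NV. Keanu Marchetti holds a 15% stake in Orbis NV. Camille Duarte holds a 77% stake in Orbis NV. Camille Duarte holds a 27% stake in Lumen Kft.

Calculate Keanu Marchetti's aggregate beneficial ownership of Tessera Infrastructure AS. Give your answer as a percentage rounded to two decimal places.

28.50%

Keanu reaches Tessera along 3 paths.
Via Brightwater: 49% × 35% = 17.15%.
Via Brightwater → Orbis: 49% × 8% × 60% = 2.352%.
Via Orbis: 15% × 60% = 9%.
Total: 17.15% + 2.352% + 9% = 28.502%.
Rounded: 28.50%.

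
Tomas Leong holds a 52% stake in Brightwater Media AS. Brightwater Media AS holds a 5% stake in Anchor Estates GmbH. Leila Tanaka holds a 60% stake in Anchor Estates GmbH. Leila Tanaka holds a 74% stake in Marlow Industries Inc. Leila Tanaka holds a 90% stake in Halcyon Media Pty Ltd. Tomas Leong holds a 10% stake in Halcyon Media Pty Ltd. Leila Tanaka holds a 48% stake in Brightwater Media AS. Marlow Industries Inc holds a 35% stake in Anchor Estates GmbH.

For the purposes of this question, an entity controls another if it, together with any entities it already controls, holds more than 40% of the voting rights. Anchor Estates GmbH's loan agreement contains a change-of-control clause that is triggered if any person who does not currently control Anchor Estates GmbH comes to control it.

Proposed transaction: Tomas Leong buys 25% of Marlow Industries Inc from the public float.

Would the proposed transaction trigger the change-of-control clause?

The purchase changes only Tomas's holdings, so Tomas is the only person who could newly come to control Anchor.
Tomas holds 52% of Brightwater, so Tomas controls Brightwater.
In Anchor, Tomas's side holds only 5%, not > 40%.
So before the transaction, Tomas does not control Anchor.
After the purchase, Tomas holds 25% of Marlow directly.
Tomas's side now holds 25% of Marlow, not > 40%, so Tomas still does not control Marlow.
After the transaction, Tomas's side holds 5% of Anchor, not > 40%, so Tomas still does not control Anchor.
No new person acquires control, so the clause is not triggered.

No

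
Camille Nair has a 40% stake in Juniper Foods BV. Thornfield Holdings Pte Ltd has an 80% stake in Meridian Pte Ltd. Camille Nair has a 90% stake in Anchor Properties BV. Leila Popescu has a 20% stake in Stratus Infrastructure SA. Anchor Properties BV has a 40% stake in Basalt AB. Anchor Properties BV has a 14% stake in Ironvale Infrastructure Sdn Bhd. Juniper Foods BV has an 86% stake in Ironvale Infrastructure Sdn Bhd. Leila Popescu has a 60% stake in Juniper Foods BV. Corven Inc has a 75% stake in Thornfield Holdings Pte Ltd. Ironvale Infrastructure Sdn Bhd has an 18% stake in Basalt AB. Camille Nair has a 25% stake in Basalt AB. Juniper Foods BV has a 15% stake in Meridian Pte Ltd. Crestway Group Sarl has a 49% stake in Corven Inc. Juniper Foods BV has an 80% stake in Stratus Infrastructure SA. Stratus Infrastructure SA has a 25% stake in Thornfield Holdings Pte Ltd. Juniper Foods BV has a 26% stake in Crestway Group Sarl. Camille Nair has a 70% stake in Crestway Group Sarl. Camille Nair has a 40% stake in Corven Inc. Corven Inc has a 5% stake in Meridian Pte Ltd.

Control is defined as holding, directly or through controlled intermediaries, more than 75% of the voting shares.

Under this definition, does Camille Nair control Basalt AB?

No

Camille holds 90% of Anchor, so Camille controls Anchor.
In Basalt, Camille's side holds only 40% + 25% = 65%, not > 75%.
So Camille does not control Basalt.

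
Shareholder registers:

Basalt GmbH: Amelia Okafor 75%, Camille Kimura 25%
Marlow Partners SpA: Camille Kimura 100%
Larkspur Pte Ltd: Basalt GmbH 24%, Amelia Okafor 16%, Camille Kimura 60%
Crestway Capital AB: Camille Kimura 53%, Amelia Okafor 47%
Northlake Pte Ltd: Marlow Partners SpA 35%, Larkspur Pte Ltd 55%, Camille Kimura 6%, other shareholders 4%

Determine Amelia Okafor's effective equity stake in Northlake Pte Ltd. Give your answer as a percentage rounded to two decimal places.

18.70%

Amelia reaches Northlake along 2 paths.
Via Basalt → Larkspur: 75% × 24% × 55% = 9.9%.
Via Larkspur: 16% × 55% = 8.8%.
Total: 9.9% + 8.8% = 18.7%.
Rounded: 18.70%.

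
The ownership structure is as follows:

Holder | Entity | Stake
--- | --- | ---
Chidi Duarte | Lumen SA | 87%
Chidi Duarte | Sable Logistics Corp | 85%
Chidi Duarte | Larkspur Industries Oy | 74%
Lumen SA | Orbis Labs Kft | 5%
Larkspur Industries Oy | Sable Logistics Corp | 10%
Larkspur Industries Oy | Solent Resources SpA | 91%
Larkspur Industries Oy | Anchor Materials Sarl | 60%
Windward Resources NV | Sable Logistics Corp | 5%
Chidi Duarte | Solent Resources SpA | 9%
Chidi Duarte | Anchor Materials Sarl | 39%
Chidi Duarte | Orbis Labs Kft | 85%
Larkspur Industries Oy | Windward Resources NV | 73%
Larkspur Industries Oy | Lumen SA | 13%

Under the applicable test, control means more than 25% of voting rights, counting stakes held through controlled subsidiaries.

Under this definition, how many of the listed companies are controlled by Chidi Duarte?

Chidi holds 74% of Larkspur, so Chidi controls Larkspur.
Larkspur and Chidi together hold 60% + 39% = 99% of Anchor, so Chidi controls Anchor.
Larkspur and Chidi together hold 91% + 9% = 100% of Solent, so Chidi controls Solent.
Larkspur and Chidi together hold 13% + 87% = 100% of Lumen, so Chidi controls Lumen.
Larkspur holds 73% of Windward, so Chidi controls Windward.
Chidi and Larkspur and Windward together hold 85% + 10% + 5% = 100% of Sable, so Chidi controls Sable.
Lumen and Chidi together hold 5% + 85% = 90% of Orbis, so Chidi controls Orbis.
Chidi controls 7 companies.

7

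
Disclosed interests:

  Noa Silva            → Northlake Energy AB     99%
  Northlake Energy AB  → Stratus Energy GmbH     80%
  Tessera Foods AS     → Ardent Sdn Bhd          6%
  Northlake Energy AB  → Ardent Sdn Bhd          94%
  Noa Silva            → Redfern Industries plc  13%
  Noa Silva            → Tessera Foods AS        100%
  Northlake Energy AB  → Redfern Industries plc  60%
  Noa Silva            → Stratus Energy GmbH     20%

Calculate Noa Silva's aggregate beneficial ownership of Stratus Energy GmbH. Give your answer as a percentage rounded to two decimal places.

99.20%

Noa reaches Stratus along 2 paths.
Via Northlake: 99% × 80% = 79.2%.
Direct stake: 20% = 20%.
Total: 79.2% + 20% = 99.2%.
Rounded: 99.20%.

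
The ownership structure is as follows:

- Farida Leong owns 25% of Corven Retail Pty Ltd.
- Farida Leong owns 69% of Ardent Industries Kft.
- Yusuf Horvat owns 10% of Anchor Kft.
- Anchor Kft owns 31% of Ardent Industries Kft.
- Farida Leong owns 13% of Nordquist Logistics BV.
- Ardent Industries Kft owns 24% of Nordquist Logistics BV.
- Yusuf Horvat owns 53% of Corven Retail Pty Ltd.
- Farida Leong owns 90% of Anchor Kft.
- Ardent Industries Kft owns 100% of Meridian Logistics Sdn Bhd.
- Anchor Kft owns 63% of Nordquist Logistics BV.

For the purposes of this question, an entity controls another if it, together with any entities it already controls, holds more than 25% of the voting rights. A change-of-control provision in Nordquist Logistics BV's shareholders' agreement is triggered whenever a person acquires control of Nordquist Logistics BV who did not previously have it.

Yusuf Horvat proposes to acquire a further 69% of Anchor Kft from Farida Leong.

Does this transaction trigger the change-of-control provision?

Yes

The purchase adds only to Yusuf's holdings (Farida's stake shrinks), so Yusuf is the only person who could newly come to control Nordquist.
Yusuf holds 53% of Corven, so Yusuf controls Corven.
Neither Yusuf nor any entity Yusuf controls holds any voting interest in Nordquist.
So before the transaction, Yusuf does not control Nordquist.
After the purchase, Yusuf's direct stake in Anchor rises to 10% + 69% = 79%, and Farida's stake falls to 21%.
Yusuf holds 79% of Anchor, so Yusuf controls Anchor.
Anchor holds 31% of Ardent, so Yusuf controls Ardent.
Ardent and Anchor together hold 24% + 63% = 87% of Nordquist, so Yusuf controls Nordquist.
Yusuf did not control Nordquist before and does after, so the clause is triggered.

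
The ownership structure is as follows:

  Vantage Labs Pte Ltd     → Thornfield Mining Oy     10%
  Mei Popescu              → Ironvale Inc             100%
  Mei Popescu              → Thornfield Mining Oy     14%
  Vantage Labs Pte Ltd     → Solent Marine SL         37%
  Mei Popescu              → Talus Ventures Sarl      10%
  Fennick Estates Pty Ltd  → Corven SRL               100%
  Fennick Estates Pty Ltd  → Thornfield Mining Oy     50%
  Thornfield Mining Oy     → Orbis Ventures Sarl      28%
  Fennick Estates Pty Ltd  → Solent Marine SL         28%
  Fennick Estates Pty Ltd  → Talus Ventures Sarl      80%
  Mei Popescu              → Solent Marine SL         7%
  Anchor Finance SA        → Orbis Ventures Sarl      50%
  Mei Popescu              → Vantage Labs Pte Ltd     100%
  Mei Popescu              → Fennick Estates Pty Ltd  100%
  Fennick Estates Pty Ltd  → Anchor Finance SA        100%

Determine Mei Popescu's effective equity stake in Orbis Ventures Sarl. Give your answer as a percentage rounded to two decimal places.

Mei reaches Orbis along 4 paths.
Via Fennick → Anchor: 100% × 100% × 50% = 50%.
Via Vantage → Thornfield: 100% × 10% × 28% = 2.8%.
Via Fennick → Thornfield: 100% × 50% × 28% = 14%.
Via Thornfield: 14% × 28% = 3.92%.
Total: 50% + 2.8% + 14% + 3.92% = 70.72%.

70.72%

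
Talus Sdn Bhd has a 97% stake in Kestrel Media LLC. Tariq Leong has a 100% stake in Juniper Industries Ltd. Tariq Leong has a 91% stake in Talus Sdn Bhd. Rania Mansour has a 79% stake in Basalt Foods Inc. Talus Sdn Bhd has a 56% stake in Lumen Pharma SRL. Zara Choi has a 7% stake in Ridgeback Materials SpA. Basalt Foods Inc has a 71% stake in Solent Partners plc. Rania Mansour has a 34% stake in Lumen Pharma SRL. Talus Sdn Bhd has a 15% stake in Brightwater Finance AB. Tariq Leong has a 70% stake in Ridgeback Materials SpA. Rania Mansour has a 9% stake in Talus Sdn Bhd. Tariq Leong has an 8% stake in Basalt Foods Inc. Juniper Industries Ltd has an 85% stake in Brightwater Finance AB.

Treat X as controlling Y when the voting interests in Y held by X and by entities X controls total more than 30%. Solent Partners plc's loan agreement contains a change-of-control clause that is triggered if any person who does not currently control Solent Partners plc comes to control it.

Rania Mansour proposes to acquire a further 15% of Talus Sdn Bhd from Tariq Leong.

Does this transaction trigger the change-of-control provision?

The purchase adds only to Rania's holdings (Tariq's stake shrinks), so Rania is the only person who could newly come to control Solent.
Rania holds 79% of Basalt, so Rania controls Basalt.
Basalt holds 71% of Solent, so Rania controls Solent.
So Rania already controls Solent before the transaction.
After the purchase, Rania's direct stake in Talus rises to 9% + 15% = 24%, and Tariq's stake falls to 76%.
Rania controlled Solent already, so this is not a new person acquiring control; every other person's position is unchanged or reduced.
No new person acquires control, so the clause is not triggered.

No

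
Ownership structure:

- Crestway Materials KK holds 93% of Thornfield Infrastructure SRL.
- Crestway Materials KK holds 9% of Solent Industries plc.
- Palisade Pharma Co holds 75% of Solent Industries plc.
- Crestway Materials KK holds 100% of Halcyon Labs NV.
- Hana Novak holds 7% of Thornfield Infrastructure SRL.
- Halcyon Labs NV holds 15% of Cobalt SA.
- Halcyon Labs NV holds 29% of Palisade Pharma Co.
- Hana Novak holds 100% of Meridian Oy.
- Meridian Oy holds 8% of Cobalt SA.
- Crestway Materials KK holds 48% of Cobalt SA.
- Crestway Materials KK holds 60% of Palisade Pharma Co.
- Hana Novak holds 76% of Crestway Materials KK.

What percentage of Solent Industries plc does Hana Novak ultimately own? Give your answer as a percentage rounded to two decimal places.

57.57%

Hana reaches Solent along 3 paths.
Via Crestway → Palisade: 76% × 60% × 75% = 34.2%.
Via Crestway → Halcyon → Palisade: 76% × 100% × 29% × 75% = 16.53%.
Via Crestway: 76% × 9% = 6.84%.
Total: 34.2% + 16.53% + 6.84% = 57.57%.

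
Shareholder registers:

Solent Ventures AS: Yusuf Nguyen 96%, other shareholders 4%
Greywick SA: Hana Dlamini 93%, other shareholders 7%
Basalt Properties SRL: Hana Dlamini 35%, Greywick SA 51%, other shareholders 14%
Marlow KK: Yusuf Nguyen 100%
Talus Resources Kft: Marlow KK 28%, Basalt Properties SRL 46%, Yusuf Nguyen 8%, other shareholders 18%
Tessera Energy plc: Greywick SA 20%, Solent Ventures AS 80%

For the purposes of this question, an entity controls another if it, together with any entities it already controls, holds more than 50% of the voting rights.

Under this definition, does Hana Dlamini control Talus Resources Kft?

No

Hana holds 93% of Greywick, so Hana controls Greywick.
Hana and Greywick together hold 35% + 51% = 86% of Basalt, so Hana controls Basalt.
In Talus, Hana's side holds only 46%, not > 50%.
So Hana does not control Talus.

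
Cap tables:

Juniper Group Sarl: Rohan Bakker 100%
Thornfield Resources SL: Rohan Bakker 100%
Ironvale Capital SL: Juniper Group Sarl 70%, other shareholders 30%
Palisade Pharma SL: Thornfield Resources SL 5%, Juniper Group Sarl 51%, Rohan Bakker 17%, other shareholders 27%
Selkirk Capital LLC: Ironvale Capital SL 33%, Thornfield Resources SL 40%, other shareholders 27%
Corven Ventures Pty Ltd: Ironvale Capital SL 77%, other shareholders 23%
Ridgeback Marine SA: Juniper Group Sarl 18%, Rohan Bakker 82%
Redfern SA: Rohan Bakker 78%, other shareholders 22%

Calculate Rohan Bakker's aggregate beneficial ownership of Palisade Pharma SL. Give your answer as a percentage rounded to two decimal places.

73.00%

Rohan reaches Palisade along 3 paths.
Via Thornfield: 100% × 5% = 5%.
Via Juniper: 100% × 51% = 51%.
Direct stake: 17% = 17%.
Total: 5% + 51% + 17% = 73%.
Rounded: 73.00%.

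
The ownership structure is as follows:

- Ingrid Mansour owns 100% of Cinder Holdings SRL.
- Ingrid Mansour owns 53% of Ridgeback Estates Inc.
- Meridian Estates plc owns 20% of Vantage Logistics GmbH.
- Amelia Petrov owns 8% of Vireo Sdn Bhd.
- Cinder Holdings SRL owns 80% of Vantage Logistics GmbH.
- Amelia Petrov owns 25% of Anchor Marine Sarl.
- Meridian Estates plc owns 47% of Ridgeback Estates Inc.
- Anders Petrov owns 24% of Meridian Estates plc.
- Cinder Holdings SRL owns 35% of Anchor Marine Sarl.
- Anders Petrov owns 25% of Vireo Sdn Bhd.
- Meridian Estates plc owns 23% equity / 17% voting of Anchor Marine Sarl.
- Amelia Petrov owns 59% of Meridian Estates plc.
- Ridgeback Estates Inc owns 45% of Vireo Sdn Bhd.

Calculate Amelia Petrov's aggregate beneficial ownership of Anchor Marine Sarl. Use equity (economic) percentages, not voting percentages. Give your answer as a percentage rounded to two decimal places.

38.57%

Amelia reaches Anchor along 2 paths.
Via Meridian: 59% × 23% = 13.57%.
Direct stake: 25% = 25%.
Total: 13.57% + 25% = 38.57%.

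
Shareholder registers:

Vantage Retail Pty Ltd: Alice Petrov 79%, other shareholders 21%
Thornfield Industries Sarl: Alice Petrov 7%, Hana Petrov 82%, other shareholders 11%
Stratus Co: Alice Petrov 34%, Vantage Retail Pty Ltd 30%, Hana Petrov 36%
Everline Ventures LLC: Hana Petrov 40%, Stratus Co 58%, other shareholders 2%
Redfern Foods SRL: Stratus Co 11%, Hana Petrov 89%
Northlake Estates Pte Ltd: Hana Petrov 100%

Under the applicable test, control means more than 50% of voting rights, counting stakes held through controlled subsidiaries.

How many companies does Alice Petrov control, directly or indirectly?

3

Alice holds 79% of Vantage, so Alice controls Vantage.
Alice and Vantage together hold 34% + 30% = 64% of Stratus, so Alice controls Stratus.
Stratus holds 58% of Everline, so Alice controls Everline.
No other company's threshold is met.
Alice controls 3 companies.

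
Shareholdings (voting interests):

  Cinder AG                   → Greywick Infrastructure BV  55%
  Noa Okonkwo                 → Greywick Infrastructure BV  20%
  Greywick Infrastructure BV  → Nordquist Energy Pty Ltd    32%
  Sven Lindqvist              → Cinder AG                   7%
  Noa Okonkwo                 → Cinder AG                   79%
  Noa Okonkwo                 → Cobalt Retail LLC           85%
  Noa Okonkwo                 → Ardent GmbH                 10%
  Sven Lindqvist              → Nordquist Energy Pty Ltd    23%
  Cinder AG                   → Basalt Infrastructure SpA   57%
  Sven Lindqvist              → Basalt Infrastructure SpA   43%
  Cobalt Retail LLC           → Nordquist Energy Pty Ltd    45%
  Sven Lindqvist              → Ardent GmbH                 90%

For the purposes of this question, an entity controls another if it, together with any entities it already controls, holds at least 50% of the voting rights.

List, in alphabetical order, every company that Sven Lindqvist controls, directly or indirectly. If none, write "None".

Ardent GmbH

Sven holds 90% of Ardent, so Sven controls Ardent.
No other company's threshold is met.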